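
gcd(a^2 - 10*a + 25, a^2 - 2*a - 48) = 1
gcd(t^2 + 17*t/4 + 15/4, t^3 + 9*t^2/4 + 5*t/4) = t + 5/4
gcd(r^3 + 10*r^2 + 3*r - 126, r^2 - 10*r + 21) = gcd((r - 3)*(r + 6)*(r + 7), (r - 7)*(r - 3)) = r - 3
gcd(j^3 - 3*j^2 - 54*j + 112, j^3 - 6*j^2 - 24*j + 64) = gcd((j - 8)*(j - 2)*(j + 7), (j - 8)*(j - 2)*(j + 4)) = j^2 - 10*j + 16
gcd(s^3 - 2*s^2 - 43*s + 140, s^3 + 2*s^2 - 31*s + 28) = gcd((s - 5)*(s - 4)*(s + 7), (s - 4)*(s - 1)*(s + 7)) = s^2 + 3*s - 28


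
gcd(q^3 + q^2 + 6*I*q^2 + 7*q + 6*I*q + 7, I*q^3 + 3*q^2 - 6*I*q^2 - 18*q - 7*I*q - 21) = q + 1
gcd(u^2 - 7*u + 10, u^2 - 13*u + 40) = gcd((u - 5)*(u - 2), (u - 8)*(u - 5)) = u - 5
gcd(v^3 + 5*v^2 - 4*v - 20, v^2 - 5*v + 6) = v - 2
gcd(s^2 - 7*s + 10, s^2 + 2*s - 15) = 1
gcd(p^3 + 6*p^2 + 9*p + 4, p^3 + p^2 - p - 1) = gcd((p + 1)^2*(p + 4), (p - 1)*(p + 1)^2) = p^2 + 2*p + 1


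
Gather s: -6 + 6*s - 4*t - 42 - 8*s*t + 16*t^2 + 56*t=s*(6 - 8*t) + 16*t^2 + 52*t - 48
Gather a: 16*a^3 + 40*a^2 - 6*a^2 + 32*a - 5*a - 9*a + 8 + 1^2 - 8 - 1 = 16*a^3 + 34*a^2 + 18*a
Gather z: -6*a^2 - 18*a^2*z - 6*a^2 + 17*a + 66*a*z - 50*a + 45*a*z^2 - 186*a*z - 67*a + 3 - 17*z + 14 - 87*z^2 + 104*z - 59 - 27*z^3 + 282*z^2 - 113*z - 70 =-12*a^2 - 100*a - 27*z^3 + z^2*(45*a + 195) + z*(-18*a^2 - 120*a - 26) - 112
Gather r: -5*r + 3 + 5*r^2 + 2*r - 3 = 5*r^2 - 3*r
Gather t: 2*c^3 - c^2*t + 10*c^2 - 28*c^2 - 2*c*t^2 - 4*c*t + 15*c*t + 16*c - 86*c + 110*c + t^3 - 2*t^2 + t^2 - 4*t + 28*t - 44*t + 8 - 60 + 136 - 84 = 2*c^3 - 18*c^2 + 40*c + t^3 + t^2*(-2*c - 1) + t*(-c^2 + 11*c - 20)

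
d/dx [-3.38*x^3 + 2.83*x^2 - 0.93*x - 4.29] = -10.14*x^2 + 5.66*x - 0.93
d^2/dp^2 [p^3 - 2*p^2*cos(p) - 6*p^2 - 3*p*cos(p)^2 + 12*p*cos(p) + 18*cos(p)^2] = 2*p^2*cos(p) + 8*p*sin(p) - 12*p*cos(p) + 6*p*cos(2*p) + 6*p - 24*sin(p) + 6*sin(2*p) - 4*cos(p) - 36*cos(2*p) - 12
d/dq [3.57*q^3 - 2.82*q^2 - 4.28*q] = 10.71*q^2 - 5.64*q - 4.28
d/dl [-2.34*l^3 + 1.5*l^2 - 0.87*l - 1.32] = -7.02*l^2 + 3.0*l - 0.87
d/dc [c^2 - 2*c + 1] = 2*c - 2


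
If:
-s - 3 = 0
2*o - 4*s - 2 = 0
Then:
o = -5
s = -3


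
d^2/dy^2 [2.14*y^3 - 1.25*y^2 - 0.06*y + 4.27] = 12.84*y - 2.5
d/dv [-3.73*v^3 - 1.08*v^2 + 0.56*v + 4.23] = -11.19*v^2 - 2.16*v + 0.56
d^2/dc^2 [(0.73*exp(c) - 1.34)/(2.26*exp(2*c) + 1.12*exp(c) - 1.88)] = (3.728548*exp(4*c) - 29.224512*exp(3*c) + 8.43431999999999*exp(2*c) - 22.917376*exp(c) - 0.241392)*exp(c)/(11.543176*exp(6*c) + 17.161536*exp(5*c) - 20.302032*exp(4*c) - 27.147008*exp(3*c) + 16.888416*exp(2*c) + 11.875584*exp(c) - 6.644672)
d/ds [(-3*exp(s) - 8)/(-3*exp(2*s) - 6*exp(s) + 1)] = (-6*(exp(s) + 1)*(3*exp(s) + 8) + 9*exp(2*s) + 18*exp(s) - 3)*exp(s)/(3*exp(2*s) + 6*exp(s) - 1)^2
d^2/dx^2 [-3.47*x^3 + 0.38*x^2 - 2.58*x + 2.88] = 0.76 - 20.82*x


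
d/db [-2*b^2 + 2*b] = 2 - 4*b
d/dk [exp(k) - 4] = exp(k)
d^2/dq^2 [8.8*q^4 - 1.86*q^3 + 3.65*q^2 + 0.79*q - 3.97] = 105.6*q^2 - 11.16*q + 7.3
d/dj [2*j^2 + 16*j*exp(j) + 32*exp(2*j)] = 16*j*exp(j) + 4*j + 64*exp(2*j) + 16*exp(j)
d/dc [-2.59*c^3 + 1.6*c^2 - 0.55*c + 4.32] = -7.77*c^2 + 3.2*c - 0.55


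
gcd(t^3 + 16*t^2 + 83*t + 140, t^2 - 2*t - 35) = t + 5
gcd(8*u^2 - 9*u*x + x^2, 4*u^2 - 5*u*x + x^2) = -u + x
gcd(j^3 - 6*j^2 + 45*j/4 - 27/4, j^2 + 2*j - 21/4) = j - 3/2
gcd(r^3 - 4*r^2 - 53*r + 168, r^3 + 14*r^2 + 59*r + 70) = r + 7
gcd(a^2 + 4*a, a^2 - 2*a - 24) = a + 4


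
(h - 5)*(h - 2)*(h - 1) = h^3 - 8*h^2 + 17*h - 10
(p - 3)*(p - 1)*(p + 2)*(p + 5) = p^4 + 3*p^3 - 15*p^2 - 19*p + 30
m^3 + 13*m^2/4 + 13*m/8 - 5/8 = (m - 1/4)*(m + 1)*(m + 5/2)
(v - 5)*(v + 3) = v^2 - 2*v - 15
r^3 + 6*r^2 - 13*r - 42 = (r - 3)*(r + 2)*(r + 7)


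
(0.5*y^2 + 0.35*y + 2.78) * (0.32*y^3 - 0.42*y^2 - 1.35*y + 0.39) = 0.16*y^5 - 0.098*y^4 + 0.0675999999999999*y^3 - 1.4451*y^2 - 3.6165*y + 1.0842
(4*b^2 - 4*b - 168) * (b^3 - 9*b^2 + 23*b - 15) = 4*b^5 - 40*b^4 - 40*b^3 + 1360*b^2 - 3804*b + 2520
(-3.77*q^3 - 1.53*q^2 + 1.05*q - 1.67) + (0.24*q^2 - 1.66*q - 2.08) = -3.77*q^3 - 1.29*q^2 - 0.61*q - 3.75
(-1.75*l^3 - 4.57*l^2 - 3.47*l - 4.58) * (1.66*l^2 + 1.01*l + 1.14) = -2.905*l^5 - 9.3537*l^4 - 12.3709*l^3 - 16.3173*l^2 - 8.5816*l - 5.2212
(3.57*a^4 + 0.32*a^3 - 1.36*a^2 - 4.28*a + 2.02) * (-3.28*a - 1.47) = -11.7096*a^5 - 6.2975*a^4 + 3.9904*a^3 + 16.0376*a^2 - 0.334*a - 2.9694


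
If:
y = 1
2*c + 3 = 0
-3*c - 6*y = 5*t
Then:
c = -3/2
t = -3/10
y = 1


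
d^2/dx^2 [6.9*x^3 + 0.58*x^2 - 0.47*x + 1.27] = 41.4*x + 1.16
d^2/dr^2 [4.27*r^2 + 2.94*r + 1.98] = 8.54000000000000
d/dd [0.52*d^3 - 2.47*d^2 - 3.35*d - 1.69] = 1.56*d^2 - 4.94*d - 3.35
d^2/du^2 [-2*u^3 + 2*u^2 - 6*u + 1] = 4 - 12*u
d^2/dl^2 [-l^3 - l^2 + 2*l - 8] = -6*l - 2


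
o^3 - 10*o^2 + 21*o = o*(o - 7)*(o - 3)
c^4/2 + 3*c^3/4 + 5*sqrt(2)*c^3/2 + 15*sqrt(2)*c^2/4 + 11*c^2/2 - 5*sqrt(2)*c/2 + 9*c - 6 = (c/2 + sqrt(2))*(c - 1/2)*(c + 2)*(c + 3*sqrt(2))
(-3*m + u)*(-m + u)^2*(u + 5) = -3*m^3*u - 15*m^3 + 7*m^2*u^2 + 35*m^2*u - 5*m*u^3 - 25*m*u^2 + u^4 + 5*u^3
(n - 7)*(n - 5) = n^2 - 12*n + 35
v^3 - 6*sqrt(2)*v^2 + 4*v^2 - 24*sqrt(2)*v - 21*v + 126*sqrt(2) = (v - 3)*(v + 7)*(v - 6*sqrt(2))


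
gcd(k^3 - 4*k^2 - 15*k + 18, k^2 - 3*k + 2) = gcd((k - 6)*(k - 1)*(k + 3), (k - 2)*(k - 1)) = k - 1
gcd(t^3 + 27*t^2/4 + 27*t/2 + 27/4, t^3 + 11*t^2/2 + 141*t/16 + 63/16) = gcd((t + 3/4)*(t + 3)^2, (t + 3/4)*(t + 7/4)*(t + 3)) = t^2 + 15*t/4 + 9/4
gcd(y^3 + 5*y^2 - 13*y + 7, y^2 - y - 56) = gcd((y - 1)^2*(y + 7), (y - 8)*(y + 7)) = y + 7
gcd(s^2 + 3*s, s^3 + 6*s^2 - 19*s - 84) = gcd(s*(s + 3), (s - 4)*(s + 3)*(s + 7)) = s + 3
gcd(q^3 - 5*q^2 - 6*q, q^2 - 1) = q + 1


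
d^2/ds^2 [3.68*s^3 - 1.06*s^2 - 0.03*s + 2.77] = 22.08*s - 2.12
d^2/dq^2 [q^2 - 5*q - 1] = 2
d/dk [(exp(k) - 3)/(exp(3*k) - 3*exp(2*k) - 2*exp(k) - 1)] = ((exp(k) - 3)*(-3*exp(2*k) + 6*exp(k) + 2) + exp(3*k) - 3*exp(2*k) - 2*exp(k) - 1)*exp(k)/(-exp(3*k) + 3*exp(2*k) + 2*exp(k) + 1)^2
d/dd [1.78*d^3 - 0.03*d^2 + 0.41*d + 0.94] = 5.34*d^2 - 0.06*d + 0.41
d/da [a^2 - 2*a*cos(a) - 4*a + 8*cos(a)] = 2*a*sin(a) + 2*a - 8*sin(a) - 2*cos(a) - 4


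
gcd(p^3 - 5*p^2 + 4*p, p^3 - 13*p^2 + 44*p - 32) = p^2 - 5*p + 4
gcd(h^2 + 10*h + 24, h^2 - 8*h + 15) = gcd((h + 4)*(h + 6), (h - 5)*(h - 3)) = 1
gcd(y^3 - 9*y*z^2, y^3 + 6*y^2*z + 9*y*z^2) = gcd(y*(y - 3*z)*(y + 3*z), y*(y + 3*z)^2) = y^2 + 3*y*z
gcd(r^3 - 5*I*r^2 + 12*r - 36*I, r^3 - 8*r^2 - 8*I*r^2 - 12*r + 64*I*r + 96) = r^2 - 8*I*r - 12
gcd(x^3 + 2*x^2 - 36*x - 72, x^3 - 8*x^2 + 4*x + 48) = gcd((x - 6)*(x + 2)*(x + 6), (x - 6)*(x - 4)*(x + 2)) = x^2 - 4*x - 12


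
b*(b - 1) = b^2 - b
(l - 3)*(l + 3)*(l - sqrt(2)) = l^3 - sqrt(2)*l^2 - 9*l + 9*sqrt(2)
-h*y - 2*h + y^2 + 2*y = (-h + y)*(y + 2)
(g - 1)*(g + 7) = g^2 + 6*g - 7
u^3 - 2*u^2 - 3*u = u*(u - 3)*(u + 1)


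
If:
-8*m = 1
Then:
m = -1/8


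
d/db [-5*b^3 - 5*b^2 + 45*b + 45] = -15*b^2 - 10*b + 45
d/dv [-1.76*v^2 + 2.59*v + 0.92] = 2.59 - 3.52*v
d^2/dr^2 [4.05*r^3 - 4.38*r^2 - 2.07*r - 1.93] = 24.3*r - 8.76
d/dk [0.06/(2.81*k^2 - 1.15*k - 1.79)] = (0.069 - 0.3372*k)/(-2.81*k^2 + 1.15*k + 1.79)^2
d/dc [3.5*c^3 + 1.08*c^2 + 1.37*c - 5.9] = 10.5*c^2 + 2.16*c + 1.37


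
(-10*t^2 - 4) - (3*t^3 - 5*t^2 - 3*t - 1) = -3*t^3 - 5*t^2 + 3*t - 3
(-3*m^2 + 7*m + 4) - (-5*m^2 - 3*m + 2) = 2*m^2 + 10*m + 2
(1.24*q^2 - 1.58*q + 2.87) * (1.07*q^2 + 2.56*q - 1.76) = 1.3268*q^4 + 1.4838*q^3 - 3.1563*q^2 + 10.128*q - 5.0512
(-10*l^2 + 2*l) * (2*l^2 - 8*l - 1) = -20*l^4 + 84*l^3 - 6*l^2 - 2*l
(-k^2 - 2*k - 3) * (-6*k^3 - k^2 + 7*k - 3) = 6*k^5 + 13*k^4 + 13*k^3 - 8*k^2 - 15*k + 9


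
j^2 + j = j*(j + 1)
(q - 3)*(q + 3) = q^2 - 9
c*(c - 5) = c^2 - 5*c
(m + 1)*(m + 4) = m^2 + 5*m + 4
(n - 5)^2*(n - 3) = n^3 - 13*n^2 + 55*n - 75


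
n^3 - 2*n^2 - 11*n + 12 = (n - 4)*(n - 1)*(n + 3)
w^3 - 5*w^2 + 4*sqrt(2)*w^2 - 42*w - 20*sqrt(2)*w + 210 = (w - 5)*(w - 3*sqrt(2))*(w + 7*sqrt(2))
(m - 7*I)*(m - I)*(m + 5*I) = m^3 - 3*I*m^2 + 33*m - 35*I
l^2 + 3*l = l*(l + 3)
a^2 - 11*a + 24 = (a - 8)*(a - 3)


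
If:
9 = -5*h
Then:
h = -9/5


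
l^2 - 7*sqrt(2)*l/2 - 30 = (l - 6*sqrt(2))*(l + 5*sqrt(2)/2)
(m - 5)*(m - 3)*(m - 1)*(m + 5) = m^4 - 4*m^3 - 22*m^2 + 100*m - 75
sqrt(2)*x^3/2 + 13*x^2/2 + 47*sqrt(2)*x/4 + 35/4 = (x + 5*sqrt(2)/2)*(x + 7*sqrt(2)/2)*(sqrt(2)*x/2 + 1/2)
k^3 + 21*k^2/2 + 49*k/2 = k*(k + 7/2)*(k + 7)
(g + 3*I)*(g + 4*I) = g^2 + 7*I*g - 12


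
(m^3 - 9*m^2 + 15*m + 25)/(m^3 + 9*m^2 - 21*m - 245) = (m^2 - 4*m - 5)/(m^2 + 14*m + 49)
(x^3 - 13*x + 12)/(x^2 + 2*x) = (x^3 - 13*x + 12)/(x*(x + 2))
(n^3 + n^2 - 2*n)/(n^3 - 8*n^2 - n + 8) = n*(n + 2)/(n^2 - 7*n - 8)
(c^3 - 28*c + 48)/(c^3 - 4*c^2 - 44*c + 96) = (c - 4)/(c - 8)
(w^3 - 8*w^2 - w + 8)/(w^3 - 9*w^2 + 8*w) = (w + 1)/w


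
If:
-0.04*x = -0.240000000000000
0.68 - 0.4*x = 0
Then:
No Solution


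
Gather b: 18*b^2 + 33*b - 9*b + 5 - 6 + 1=18*b^2 + 24*b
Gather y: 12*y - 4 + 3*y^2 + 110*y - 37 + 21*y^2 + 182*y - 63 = 24*y^2 + 304*y - 104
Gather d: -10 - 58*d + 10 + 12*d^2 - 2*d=12*d^2 - 60*d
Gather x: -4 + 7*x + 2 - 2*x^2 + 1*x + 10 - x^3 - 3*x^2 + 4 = -x^3 - 5*x^2 + 8*x + 12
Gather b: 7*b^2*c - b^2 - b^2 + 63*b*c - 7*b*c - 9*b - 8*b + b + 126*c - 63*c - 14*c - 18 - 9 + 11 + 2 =b^2*(7*c - 2) + b*(56*c - 16) + 49*c - 14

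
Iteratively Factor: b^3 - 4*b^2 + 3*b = (b - 3)*(b^2 - b) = b*(b - 3)*(b - 1)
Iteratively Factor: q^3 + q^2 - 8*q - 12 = (q + 2)*(q^2 - q - 6) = (q + 2)^2*(q - 3)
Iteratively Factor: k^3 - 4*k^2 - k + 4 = (k + 1)*(k^2 - 5*k + 4) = (k - 4)*(k + 1)*(k - 1)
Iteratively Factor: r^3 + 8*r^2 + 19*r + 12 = (r + 4)*(r^2 + 4*r + 3) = (r + 1)*(r + 4)*(r + 3)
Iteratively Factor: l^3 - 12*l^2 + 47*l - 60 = (l - 3)*(l^2 - 9*l + 20) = (l - 4)*(l - 3)*(l - 5)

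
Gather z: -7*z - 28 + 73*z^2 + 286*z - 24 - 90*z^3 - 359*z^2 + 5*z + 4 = -90*z^3 - 286*z^2 + 284*z - 48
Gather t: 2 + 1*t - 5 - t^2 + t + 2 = -t^2 + 2*t - 1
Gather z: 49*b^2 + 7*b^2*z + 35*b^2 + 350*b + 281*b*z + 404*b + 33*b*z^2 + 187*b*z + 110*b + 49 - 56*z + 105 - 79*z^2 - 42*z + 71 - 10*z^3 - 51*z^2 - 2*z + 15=84*b^2 + 864*b - 10*z^3 + z^2*(33*b - 130) + z*(7*b^2 + 468*b - 100) + 240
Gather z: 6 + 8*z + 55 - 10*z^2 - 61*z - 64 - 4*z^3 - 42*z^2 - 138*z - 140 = -4*z^3 - 52*z^2 - 191*z - 143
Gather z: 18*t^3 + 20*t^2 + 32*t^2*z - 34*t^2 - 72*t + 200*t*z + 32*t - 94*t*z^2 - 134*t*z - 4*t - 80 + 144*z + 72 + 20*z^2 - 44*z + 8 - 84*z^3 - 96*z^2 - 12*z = 18*t^3 - 14*t^2 - 44*t - 84*z^3 + z^2*(-94*t - 76) + z*(32*t^2 + 66*t + 88)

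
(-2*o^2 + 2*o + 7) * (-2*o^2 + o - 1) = 4*o^4 - 6*o^3 - 10*o^2 + 5*o - 7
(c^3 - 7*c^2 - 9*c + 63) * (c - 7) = c^4 - 14*c^3 + 40*c^2 + 126*c - 441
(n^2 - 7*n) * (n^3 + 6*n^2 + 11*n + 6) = n^5 - n^4 - 31*n^3 - 71*n^2 - 42*n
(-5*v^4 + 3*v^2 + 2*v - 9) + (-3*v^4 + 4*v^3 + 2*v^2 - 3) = -8*v^4 + 4*v^3 + 5*v^2 + 2*v - 12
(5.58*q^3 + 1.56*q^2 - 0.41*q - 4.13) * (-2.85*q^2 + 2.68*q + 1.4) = -15.903*q^5 + 10.5084*q^4 + 13.1613*q^3 + 12.8557*q^2 - 11.6424*q - 5.782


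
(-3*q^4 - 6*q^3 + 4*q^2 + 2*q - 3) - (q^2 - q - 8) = -3*q^4 - 6*q^3 + 3*q^2 + 3*q + 5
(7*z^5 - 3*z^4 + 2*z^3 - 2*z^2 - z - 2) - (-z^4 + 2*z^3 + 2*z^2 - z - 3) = 7*z^5 - 2*z^4 - 4*z^2 + 1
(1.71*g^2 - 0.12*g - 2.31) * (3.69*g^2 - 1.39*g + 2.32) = 6.3099*g^4 - 2.8197*g^3 - 4.3899*g^2 + 2.9325*g - 5.3592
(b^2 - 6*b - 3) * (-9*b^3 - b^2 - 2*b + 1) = -9*b^5 + 53*b^4 + 31*b^3 + 16*b^2 - 3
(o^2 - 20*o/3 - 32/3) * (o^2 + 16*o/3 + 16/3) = o^4 - 4*o^3/3 - 368*o^2/9 - 832*o/9 - 512/9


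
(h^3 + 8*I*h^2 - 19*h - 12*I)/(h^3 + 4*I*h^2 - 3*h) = (h + 4*I)/h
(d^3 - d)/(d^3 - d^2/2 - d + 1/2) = 2*d/(2*d - 1)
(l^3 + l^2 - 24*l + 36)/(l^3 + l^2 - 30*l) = (l^2 - 5*l + 6)/(l*(l - 5))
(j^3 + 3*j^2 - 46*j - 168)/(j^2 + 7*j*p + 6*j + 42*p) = (j^2 - 3*j - 28)/(j + 7*p)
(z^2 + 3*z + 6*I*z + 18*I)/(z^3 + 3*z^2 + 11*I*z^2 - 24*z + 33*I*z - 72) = (z + 6*I)/(z^2 + 11*I*z - 24)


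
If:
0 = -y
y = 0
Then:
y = 0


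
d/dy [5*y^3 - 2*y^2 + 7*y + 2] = 15*y^2 - 4*y + 7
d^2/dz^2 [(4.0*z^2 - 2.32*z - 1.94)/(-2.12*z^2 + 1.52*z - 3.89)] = (-4.925184*z^3 + 250.238016*z^2 - 152.304192*z - 116.65464)/(9.528128*z^6 - 20.494464*z^5 + 67.143792*z^4 - 78.722624*z^3 + 123.202524*z^2 - 69.002376*z + 58.863869)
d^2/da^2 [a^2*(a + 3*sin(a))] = -3*a^2*sin(a) + 12*a*cos(a) + 6*a + 6*sin(a)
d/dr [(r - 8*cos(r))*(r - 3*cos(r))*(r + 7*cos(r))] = 4*r^2*sin(r) + 3*r^2 + 53*r*sin(2*r) - 8*r*cos(r) - 504*sin(r)*cos(r)^2 - 53*cos(r)^2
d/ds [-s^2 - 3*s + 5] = -2*s - 3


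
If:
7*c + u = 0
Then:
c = -u/7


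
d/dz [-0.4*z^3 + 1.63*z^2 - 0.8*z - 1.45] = -1.2*z^2 + 3.26*z - 0.8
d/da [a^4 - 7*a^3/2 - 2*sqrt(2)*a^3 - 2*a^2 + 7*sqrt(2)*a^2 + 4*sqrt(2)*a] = 4*a^3 - 21*a^2/2 - 6*sqrt(2)*a^2 - 4*a + 14*sqrt(2)*a + 4*sqrt(2)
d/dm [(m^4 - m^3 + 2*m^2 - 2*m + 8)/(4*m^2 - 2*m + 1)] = (8*m^5 - 10*m^4 + 8*m^3 + m^2 - 60*m + 14)/(16*m^4 - 16*m^3 + 12*m^2 - 4*m + 1)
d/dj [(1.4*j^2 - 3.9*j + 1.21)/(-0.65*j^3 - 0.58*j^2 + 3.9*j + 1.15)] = (0.91*j^4 - 5.07*j^3 + 5.5575*j^2 + 4.6236*j - 9.204)/(0.4225*j^6 + 0.754*j^5 - 4.7336*j^4 - 6.019*j^3 + 13.876*j^2 + 8.97*j + 1.3225)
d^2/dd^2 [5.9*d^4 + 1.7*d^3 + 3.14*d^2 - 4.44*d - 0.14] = 70.8*d^2 + 10.2*d + 6.28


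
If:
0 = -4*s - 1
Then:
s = -1/4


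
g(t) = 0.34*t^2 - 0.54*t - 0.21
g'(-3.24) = -2.74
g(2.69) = 0.80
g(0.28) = -0.33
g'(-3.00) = -2.58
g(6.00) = 8.79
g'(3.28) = 1.69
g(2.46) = 0.52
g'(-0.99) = -1.21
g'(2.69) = 1.29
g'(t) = 0.68*t - 0.54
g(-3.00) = 4.47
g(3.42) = 1.92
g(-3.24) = 5.11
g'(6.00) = 3.54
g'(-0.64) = -0.98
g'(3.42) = 1.79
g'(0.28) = -0.35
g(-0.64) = 0.27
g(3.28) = 1.68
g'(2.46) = 1.13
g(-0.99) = 0.66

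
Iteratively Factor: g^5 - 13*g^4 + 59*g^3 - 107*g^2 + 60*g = (g)*(g^4 - 13*g^3 + 59*g^2 - 107*g + 60) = g*(g - 3)*(g^3 - 10*g^2 + 29*g - 20) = g*(g - 3)*(g - 1)*(g^2 - 9*g + 20) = g*(g - 4)*(g - 3)*(g - 1)*(g - 5)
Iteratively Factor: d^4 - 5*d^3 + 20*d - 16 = (d - 4)*(d^3 - d^2 - 4*d + 4) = (d - 4)*(d + 2)*(d^2 - 3*d + 2) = (d - 4)*(d - 2)*(d + 2)*(d - 1)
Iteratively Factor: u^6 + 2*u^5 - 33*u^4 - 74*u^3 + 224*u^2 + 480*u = (u)*(u^5 + 2*u^4 - 33*u^3 - 74*u^2 + 224*u + 480) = u*(u + 4)*(u^4 - 2*u^3 - 25*u^2 + 26*u + 120) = u*(u + 4)^2*(u^3 - 6*u^2 - u + 30) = u*(u - 3)*(u + 4)^2*(u^2 - 3*u - 10) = u*(u - 5)*(u - 3)*(u + 4)^2*(u + 2)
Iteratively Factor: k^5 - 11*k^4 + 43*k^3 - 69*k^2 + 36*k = (k - 3)*(k^4 - 8*k^3 + 19*k^2 - 12*k) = (k - 3)^2*(k^3 - 5*k^2 + 4*k) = k*(k - 3)^2*(k^2 - 5*k + 4) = k*(k - 4)*(k - 3)^2*(k - 1)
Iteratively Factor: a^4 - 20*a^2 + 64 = (a + 2)*(a^3 - 2*a^2 - 16*a + 32) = (a - 2)*(a + 2)*(a^2 - 16) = (a - 4)*(a - 2)*(a + 2)*(a + 4)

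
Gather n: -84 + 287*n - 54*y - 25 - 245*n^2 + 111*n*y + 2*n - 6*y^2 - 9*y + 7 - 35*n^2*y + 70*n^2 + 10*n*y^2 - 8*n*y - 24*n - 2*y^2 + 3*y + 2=n^2*(-35*y - 175) + n*(10*y^2 + 103*y + 265) - 8*y^2 - 60*y - 100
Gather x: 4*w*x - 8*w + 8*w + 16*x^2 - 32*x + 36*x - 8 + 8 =16*x^2 + x*(4*w + 4)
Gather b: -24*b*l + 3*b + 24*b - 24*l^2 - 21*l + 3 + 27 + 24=b*(27 - 24*l) - 24*l^2 - 21*l + 54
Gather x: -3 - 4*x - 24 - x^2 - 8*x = -x^2 - 12*x - 27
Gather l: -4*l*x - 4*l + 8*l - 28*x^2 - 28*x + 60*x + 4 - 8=l*(4 - 4*x) - 28*x^2 + 32*x - 4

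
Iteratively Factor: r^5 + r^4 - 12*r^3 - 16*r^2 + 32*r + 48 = (r - 3)*(r^4 + 4*r^3 - 16*r - 16) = (r - 3)*(r + 2)*(r^3 + 2*r^2 - 4*r - 8) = (r - 3)*(r + 2)^2*(r^2 - 4) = (r - 3)*(r - 2)*(r + 2)^2*(r + 2)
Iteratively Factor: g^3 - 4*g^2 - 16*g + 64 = (g + 4)*(g^2 - 8*g + 16) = (g - 4)*(g + 4)*(g - 4)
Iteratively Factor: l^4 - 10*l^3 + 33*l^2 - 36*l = (l - 4)*(l^3 - 6*l^2 + 9*l) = (l - 4)*(l - 3)*(l^2 - 3*l) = l*(l - 4)*(l - 3)*(l - 3)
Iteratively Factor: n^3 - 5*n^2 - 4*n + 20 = (n - 2)*(n^2 - 3*n - 10) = (n - 2)*(n + 2)*(n - 5)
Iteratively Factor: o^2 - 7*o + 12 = (o - 4)*(o - 3)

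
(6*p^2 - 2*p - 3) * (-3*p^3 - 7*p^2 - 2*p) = -18*p^5 - 36*p^4 + 11*p^3 + 25*p^2 + 6*p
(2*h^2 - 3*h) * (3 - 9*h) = -18*h^3 + 33*h^2 - 9*h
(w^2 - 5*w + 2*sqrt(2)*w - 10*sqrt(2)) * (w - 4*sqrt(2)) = w^3 - 5*w^2 - 2*sqrt(2)*w^2 - 16*w + 10*sqrt(2)*w + 80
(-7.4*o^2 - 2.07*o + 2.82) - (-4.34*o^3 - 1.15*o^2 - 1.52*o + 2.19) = 4.34*o^3 - 6.25*o^2 - 0.55*o + 0.63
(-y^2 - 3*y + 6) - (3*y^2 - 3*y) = 6 - 4*y^2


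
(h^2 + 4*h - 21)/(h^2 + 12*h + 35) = (h - 3)/(h + 5)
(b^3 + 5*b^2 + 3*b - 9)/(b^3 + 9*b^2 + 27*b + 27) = (b - 1)/(b + 3)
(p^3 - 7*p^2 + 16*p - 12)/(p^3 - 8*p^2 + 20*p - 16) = (p - 3)/(p - 4)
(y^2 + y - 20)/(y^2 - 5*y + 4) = (y + 5)/(y - 1)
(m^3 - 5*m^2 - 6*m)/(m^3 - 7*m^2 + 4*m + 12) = m/(m - 2)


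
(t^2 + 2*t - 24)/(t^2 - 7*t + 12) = (t + 6)/(t - 3)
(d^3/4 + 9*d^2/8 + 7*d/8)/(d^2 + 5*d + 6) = d*(2*d^2 + 9*d + 7)/(8*(d^2 + 5*d + 6))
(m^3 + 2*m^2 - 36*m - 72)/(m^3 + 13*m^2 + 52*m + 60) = (m - 6)/(m + 5)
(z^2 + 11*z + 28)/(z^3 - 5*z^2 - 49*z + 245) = (z + 4)/(z^2 - 12*z + 35)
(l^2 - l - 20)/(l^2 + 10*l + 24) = (l - 5)/(l + 6)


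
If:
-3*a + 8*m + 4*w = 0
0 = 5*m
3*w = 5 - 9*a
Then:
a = 4/9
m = 0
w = 1/3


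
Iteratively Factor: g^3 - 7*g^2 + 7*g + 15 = (g - 3)*(g^2 - 4*g - 5) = (g - 5)*(g - 3)*(g + 1)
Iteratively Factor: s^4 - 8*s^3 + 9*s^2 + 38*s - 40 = (s - 1)*(s^3 - 7*s^2 + 2*s + 40) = (s - 4)*(s - 1)*(s^2 - 3*s - 10) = (s - 5)*(s - 4)*(s - 1)*(s + 2)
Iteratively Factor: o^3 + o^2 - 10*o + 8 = (o - 1)*(o^2 + 2*o - 8) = (o - 2)*(o - 1)*(o + 4)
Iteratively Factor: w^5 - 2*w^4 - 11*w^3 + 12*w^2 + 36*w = (w - 3)*(w^4 + w^3 - 8*w^2 - 12*w) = (w - 3)*(w + 2)*(w^3 - w^2 - 6*w) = w*(w - 3)*(w + 2)*(w^2 - w - 6) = w*(w - 3)*(w + 2)^2*(w - 3)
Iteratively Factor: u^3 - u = (u - 1)*(u^2 + u) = u*(u - 1)*(u + 1)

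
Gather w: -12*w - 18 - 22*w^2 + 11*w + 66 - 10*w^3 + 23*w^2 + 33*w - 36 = -10*w^3 + w^2 + 32*w + 12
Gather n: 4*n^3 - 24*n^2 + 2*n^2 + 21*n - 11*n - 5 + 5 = 4*n^3 - 22*n^2 + 10*n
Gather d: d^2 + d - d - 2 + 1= d^2 - 1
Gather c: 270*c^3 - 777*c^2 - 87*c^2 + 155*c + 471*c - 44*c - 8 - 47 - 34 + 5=270*c^3 - 864*c^2 + 582*c - 84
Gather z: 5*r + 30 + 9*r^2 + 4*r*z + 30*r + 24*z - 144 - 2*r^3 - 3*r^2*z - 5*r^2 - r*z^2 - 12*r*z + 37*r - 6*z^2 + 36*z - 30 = -2*r^3 + 4*r^2 + 72*r + z^2*(-r - 6) + z*(-3*r^2 - 8*r + 60) - 144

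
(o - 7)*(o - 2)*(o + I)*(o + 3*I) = o^4 - 9*o^3 + 4*I*o^3 + 11*o^2 - 36*I*o^2 + 27*o + 56*I*o - 42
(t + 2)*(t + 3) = t^2 + 5*t + 6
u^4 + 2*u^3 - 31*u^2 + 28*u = u*(u - 4)*(u - 1)*(u + 7)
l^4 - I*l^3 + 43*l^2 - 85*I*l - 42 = (l - 6*I)*(l - I)^2*(l + 7*I)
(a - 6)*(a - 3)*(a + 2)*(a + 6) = a^4 - a^3 - 42*a^2 + 36*a + 216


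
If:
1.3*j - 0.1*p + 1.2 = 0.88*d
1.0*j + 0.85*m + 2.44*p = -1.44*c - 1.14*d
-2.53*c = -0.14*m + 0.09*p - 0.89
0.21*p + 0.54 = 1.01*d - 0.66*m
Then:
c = 0.337273841870973 - 0.109898990169025*p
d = 0.363365354711109 - 0.669797268629691*p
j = -0.376478151072407*p - 0.677106529118634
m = -1.34317460805453*p - 0.262122714760273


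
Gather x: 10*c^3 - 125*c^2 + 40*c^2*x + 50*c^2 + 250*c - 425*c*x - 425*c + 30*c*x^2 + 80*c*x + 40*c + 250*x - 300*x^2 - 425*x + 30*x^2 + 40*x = 10*c^3 - 75*c^2 - 135*c + x^2*(30*c - 270) + x*(40*c^2 - 345*c - 135)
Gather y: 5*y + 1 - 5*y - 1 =0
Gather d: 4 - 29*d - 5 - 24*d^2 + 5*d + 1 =-24*d^2 - 24*d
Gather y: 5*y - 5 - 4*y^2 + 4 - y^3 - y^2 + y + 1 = -y^3 - 5*y^2 + 6*y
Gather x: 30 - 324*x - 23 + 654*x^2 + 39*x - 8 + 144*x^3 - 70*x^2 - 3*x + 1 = 144*x^3 + 584*x^2 - 288*x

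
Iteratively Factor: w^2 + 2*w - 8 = (w + 4)*(w - 2)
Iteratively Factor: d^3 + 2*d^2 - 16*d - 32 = (d - 4)*(d^2 + 6*d + 8) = (d - 4)*(d + 2)*(d + 4)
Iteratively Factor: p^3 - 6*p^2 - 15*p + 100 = (p - 5)*(p^2 - p - 20) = (p - 5)^2*(p + 4)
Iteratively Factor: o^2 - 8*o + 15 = (o - 5)*(o - 3)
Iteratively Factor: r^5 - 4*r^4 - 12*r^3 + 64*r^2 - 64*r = (r)*(r^4 - 4*r^3 - 12*r^2 + 64*r - 64) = r*(r + 4)*(r^3 - 8*r^2 + 20*r - 16) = r*(r - 2)*(r + 4)*(r^2 - 6*r + 8) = r*(r - 2)^2*(r + 4)*(r - 4)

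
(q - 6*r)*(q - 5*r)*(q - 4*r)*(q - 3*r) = q^4 - 18*q^3*r + 119*q^2*r^2 - 342*q*r^3 + 360*r^4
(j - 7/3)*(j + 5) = j^2 + 8*j/3 - 35/3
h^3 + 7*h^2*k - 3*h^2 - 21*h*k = h*(h - 3)*(h + 7*k)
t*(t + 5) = t^2 + 5*t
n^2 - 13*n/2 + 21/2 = (n - 7/2)*(n - 3)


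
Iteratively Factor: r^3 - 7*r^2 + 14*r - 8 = (r - 4)*(r^2 - 3*r + 2) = (r - 4)*(r - 1)*(r - 2)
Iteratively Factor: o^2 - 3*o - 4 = (o + 1)*(o - 4)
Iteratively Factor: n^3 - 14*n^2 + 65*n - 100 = (n - 4)*(n^2 - 10*n + 25) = (n - 5)*(n - 4)*(n - 5)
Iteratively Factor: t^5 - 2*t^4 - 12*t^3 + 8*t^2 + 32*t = (t + 2)*(t^4 - 4*t^3 - 4*t^2 + 16*t) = (t + 2)^2*(t^3 - 6*t^2 + 8*t) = t*(t + 2)^2*(t^2 - 6*t + 8) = t*(t - 2)*(t + 2)^2*(t - 4)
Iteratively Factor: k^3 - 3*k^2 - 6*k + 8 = (k - 1)*(k^2 - 2*k - 8) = (k - 4)*(k - 1)*(k + 2)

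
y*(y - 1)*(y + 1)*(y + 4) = y^4 + 4*y^3 - y^2 - 4*y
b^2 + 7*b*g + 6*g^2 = (b + g)*(b + 6*g)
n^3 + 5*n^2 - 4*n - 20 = (n - 2)*(n + 2)*(n + 5)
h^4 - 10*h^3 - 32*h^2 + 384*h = h*(h - 8)^2*(h + 6)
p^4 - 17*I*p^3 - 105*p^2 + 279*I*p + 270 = (p - 6*I)*(p - 5*I)*(p - 3*I)^2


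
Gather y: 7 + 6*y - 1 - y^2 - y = -y^2 + 5*y + 6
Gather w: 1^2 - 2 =-1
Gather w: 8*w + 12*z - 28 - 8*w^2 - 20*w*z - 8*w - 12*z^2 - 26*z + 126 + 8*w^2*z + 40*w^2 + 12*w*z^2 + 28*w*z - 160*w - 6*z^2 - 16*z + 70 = w^2*(8*z + 32) + w*(12*z^2 + 8*z - 160) - 18*z^2 - 30*z + 168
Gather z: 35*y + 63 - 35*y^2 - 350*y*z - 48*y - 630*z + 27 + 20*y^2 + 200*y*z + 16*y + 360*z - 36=-15*y^2 + 3*y + z*(-150*y - 270) + 54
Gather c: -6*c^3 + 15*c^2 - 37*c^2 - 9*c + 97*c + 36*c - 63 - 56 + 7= -6*c^3 - 22*c^2 + 124*c - 112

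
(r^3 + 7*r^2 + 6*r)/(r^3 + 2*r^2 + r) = (r + 6)/(r + 1)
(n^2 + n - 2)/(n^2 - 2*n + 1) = (n + 2)/(n - 1)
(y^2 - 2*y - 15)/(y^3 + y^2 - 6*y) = (y - 5)/(y*(y - 2))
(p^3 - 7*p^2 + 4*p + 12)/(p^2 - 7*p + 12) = (p^3 - 7*p^2 + 4*p + 12)/(p^2 - 7*p + 12)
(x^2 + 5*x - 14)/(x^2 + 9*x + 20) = (x^2 + 5*x - 14)/(x^2 + 9*x + 20)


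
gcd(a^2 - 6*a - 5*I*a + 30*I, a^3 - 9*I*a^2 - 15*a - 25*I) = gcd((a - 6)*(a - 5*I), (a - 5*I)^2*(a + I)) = a - 5*I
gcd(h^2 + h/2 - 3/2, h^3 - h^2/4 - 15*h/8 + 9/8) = h^2 + h/2 - 3/2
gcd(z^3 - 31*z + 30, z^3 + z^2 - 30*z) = z^2 + z - 30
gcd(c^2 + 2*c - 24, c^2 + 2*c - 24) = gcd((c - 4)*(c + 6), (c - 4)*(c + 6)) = c^2 + 2*c - 24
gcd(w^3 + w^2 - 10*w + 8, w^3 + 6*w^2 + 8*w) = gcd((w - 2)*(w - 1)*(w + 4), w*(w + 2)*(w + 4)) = w + 4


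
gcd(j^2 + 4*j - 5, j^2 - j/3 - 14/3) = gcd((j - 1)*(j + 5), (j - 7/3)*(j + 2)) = 1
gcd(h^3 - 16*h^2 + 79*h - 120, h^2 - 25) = h - 5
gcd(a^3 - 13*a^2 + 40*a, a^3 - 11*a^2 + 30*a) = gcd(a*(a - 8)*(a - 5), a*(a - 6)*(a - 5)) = a^2 - 5*a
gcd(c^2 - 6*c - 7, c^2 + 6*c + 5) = c + 1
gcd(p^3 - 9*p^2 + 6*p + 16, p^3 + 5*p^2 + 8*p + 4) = p + 1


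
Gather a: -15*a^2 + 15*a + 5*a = -15*a^2 + 20*a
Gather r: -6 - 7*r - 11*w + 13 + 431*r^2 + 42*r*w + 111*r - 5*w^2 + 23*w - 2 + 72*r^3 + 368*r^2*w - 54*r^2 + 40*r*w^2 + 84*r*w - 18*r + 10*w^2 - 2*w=72*r^3 + r^2*(368*w + 377) + r*(40*w^2 + 126*w + 86) + 5*w^2 + 10*w + 5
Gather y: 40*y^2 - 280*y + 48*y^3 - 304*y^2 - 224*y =48*y^3 - 264*y^2 - 504*y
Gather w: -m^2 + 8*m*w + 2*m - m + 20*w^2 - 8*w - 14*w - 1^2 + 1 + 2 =-m^2 + m + 20*w^2 + w*(8*m - 22) + 2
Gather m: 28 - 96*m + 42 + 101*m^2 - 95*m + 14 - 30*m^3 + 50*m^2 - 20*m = -30*m^3 + 151*m^2 - 211*m + 84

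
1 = 1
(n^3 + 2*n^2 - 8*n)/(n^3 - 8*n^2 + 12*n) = (n + 4)/(n - 6)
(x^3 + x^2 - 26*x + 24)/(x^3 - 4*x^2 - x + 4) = (x + 6)/(x + 1)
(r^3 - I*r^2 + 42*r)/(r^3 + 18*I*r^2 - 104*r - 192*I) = r*(r - 7*I)/(r^2 + 12*I*r - 32)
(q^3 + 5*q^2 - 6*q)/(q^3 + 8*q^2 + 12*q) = (q - 1)/(q + 2)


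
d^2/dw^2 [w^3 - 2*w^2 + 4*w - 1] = 6*w - 4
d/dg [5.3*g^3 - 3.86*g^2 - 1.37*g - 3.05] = 15.9*g^2 - 7.72*g - 1.37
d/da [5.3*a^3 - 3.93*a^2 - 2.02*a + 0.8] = 15.9*a^2 - 7.86*a - 2.02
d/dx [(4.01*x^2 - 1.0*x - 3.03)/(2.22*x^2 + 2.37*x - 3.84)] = (11.7237*x^2 - 17.3436*x + 11.0211)/(4.9284*x^4 + 10.5228*x^3 - 11.4327*x^2 - 18.2016*x + 14.7456)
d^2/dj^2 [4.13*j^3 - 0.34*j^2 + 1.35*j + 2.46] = 24.78*j - 0.68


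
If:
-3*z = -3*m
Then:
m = z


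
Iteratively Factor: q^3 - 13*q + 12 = (q - 1)*(q^2 + q - 12) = (q - 3)*(q - 1)*(q + 4)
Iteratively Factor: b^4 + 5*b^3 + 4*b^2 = (b + 1)*(b^3 + 4*b^2) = (b + 1)*(b + 4)*(b^2) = b*(b + 1)*(b + 4)*(b)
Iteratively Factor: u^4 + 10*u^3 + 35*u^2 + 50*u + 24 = (u + 2)*(u^3 + 8*u^2 + 19*u + 12) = (u + 1)*(u + 2)*(u^2 + 7*u + 12) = (u + 1)*(u + 2)*(u + 4)*(u + 3)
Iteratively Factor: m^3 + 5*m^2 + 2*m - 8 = (m - 1)*(m^2 + 6*m + 8) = (m - 1)*(m + 4)*(m + 2)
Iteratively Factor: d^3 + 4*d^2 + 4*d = (d)*(d^2 + 4*d + 4) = d*(d + 2)*(d + 2)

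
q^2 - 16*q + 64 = (q - 8)^2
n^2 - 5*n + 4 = (n - 4)*(n - 1)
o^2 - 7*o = o*(o - 7)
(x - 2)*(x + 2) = x^2 - 4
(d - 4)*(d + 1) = d^2 - 3*d - 4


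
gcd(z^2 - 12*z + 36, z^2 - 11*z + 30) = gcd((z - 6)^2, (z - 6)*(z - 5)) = z - 6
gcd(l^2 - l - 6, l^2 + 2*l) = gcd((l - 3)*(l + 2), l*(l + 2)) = l + 2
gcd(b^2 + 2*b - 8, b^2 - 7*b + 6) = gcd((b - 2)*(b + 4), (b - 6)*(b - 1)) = 1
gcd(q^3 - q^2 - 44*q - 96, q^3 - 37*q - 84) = q^2 + 7*q + 12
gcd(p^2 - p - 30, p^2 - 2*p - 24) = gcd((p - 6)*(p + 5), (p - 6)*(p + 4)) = p - 6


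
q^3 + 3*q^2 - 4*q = q*(q - 1)*(q + 4)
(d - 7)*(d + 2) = d^2 - 5*d - 14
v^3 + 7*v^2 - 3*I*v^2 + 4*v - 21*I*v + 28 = (v + 7)*(v - 4*I)*(v + I)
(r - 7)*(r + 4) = r^2 - 3*r - 28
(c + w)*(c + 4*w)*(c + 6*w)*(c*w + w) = c^4*w + 11*c^3*w^2 + c^3*w + 34*c^2*w^3 + 11*c^2*w^2 + 24*c*w^4 + 34*c*w^3 + 24*w^4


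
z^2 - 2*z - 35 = (z - 7)*(z + 5)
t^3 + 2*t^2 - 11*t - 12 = (t - 3)*(t + 1)*(t + 4)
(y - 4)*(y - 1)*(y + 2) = y^3 - 3*y^2 - 6*y + 8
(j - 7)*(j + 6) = j^2 - j - 42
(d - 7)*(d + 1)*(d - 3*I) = d^3 - 6*d^2 - 3*I*d^2 - 7*d + 18*I*d + 21*I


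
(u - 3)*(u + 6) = u^2 + 3*u - 18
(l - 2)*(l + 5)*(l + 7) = l^3 + 10*l^2 + 11*l - 70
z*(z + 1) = z^2 + z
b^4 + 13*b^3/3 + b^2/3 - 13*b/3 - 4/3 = (b - 1)*(b + 1/3)*(b + 1)*(b + 4)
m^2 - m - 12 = (m - 4)*(m + 3)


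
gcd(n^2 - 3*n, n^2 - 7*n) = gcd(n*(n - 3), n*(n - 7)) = n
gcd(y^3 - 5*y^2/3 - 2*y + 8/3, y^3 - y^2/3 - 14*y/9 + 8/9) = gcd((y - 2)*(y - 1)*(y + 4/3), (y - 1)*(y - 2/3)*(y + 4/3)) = y^2 + y/3 - 4/3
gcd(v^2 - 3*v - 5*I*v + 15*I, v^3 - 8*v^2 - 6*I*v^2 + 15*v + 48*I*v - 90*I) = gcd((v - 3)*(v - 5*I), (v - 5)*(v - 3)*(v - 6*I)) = v - 3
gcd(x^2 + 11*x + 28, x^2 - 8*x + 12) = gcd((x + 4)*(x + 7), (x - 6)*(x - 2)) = 1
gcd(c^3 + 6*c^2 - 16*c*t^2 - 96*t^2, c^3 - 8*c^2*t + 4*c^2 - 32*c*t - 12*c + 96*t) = c + 6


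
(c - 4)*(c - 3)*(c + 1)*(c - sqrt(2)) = c^4 - 6*c^3 - sqrt(2)*c^3 + 5*c^2 + 6*sqrt(2)*c^2 - 5*sqrt(2)*c + 12*c - 12*sqrt(2)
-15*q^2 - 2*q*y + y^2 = (-5*q + y)*(3*q + y)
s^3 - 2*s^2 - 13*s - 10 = (s - 5)*(s + 1)*(s + 2)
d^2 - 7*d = d*(d - 7)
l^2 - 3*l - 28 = (l - 7)*(l + 4)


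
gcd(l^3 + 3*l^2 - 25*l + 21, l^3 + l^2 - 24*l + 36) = l - 3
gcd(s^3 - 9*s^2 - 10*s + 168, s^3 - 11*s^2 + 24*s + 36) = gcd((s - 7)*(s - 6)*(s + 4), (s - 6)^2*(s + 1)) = s - 6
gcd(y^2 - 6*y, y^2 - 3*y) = y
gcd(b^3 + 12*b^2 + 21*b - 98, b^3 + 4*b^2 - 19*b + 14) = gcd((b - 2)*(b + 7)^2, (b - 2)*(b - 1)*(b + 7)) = b^2 + 5*b - 14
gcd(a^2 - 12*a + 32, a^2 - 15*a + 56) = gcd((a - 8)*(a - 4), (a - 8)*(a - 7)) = a - 8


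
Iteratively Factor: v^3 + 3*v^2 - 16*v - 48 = (v - 4)*(v^2 + 7*v + 12) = (v - 4)*(v + 4)*(v + 3)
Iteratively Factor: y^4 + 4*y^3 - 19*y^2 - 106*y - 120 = (y + 3)*(y^3 + y^2 - 22*y - 40) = (y - 5)*(y + 3)*(y^2 + 6*y + 8) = (y - 5)*(y + 2)*(y + 3)*(y + 4)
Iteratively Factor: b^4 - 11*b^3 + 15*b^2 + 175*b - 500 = (b - 5)*(b^3 - 6*b^2 - 15*b + 100) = (b - 5)^2*(b^2 - b - 20) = (b - 5)^2*(b + 4)*(b - 5)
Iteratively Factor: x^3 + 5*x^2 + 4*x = (x)*(x^2 + 5*x + 4) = x*(x + 1)*(x + 4)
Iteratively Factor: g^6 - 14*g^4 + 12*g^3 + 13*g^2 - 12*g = (g + 1)*(g^5 - g^4 - 13*g^3 + 25*g^2 - 12*g) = g*(g + 1)*(g^4 - g^3 - 13*g^2 + 25*g - 12) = g*(g + 1)*(g + 4)*(g^3 - 5*g^2 + 7*g - 3) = g*(g - 3)*(g + 1)*(g + 4)*(g^2 - 2*g + 1) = g*(g - 3)*(g - 1)*(g + 1)*(g + 4)*(g - 1)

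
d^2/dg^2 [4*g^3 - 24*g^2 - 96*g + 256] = 24*g - 48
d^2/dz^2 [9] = 0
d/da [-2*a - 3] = -2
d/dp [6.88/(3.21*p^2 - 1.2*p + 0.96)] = (8.256 - 44.1696*p)/(3.21*p^2 - 1.2*p + 0.96)^2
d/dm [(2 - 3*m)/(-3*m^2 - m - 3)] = (9*m^2 + 3*m - (3*m - 2)*(6*m + 1) + 9)/(3*m^2 + m + 3)^2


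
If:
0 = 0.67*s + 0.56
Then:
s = -0.84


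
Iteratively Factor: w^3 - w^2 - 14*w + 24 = (w - 3)*(w^2 + 2*w - 8) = (w - 3)*(w - 2)*(w + 4)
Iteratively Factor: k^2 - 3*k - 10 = (k - 5)*(k + 2)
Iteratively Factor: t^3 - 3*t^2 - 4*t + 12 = (t - 3)*(t^2 - 4) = (t - 3)*(t - 2)*(t + 2)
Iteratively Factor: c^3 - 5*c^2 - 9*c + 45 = (c - 3)*(c^2 - 2*c - 15) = (c - 3)*(c + 3)*(c - 5)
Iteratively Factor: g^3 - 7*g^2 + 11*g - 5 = (g - 5)*(g^2 - 2*g + 1) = (g - 5)*(g - 1)*(g - 1)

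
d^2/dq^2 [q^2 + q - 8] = 2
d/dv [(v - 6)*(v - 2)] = 2*v - 8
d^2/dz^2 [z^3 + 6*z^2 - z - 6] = 6*z + 12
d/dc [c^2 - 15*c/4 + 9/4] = 2*c - 15/4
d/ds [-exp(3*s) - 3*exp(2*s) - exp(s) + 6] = (-3*exp(2*s) - 6*exp(s) - 1)*exp(s)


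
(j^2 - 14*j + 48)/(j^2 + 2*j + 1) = (j^2 - 14*j + 48)/(j^2 + 2*j + 1)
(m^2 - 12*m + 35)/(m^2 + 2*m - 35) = (m - 7)/(m + 7)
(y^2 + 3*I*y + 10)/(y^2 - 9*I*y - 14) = (y + 5*I)/(y - 7*I)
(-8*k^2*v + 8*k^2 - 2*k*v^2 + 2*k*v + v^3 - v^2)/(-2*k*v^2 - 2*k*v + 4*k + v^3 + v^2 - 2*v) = (-8*k^2 - 2*k*v + v^2)/(-2*k*v - 4*k + v^2 + 2*v)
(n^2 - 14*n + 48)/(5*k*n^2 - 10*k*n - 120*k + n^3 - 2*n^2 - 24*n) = (n - 8)/(5*k*n + 20*k + n^2 + 4*n)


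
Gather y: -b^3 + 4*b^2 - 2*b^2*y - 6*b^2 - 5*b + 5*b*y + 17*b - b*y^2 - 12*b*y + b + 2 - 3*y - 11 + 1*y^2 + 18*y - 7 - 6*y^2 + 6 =-b^3 - 2*b^2 + 13*b + y^2*(-b - 5) + y*(-2*b^2 - 7*b + 15) - 10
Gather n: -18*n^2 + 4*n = -18*n^2 + 4*n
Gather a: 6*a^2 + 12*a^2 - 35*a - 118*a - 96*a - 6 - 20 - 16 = 18*a^2 - 249*a - 42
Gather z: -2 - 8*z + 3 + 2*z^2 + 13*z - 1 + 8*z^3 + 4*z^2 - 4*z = 8*z^3 + 6*z^2 + z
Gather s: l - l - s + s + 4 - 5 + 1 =0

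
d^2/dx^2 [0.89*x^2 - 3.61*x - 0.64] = 1.78000000000000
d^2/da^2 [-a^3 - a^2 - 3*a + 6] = -6*a - 2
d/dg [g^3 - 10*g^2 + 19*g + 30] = 3*g^2 - 20*g + 19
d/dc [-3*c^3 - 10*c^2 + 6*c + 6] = -9*c^2 - 20*c + 6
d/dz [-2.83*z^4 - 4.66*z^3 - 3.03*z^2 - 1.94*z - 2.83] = -11.32*z^3 - 13.98*z^2 - 6.06*z - 1.94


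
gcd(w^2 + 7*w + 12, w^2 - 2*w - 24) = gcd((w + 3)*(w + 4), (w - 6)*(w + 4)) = w + 4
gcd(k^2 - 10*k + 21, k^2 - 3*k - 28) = k - 7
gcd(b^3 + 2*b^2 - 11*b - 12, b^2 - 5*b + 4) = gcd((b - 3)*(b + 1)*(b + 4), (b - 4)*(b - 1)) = 1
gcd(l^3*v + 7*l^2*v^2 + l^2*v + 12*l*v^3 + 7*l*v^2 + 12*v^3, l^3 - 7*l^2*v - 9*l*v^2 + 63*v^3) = l + 3*v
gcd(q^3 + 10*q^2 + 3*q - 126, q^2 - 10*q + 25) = 1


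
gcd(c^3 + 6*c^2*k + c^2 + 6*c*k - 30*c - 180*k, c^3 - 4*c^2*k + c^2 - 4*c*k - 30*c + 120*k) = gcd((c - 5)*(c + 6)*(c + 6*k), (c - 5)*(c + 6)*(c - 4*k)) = c^2 + c - 30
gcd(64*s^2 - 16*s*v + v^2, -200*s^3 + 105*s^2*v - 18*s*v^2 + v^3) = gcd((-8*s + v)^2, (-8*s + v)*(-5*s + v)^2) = 8*s - v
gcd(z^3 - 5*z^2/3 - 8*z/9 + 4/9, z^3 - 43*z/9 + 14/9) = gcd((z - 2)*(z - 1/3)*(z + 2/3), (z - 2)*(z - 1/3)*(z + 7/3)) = z^2 - 7*z/3 + 2/3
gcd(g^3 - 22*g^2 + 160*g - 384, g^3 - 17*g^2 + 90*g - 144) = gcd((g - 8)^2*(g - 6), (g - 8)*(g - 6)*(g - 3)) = g^2 - 14*g + 48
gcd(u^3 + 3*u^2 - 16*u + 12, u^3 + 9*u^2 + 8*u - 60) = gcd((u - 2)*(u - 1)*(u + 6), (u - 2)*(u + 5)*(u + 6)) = u^2 + 4*u - 12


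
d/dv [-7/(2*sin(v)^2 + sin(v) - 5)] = 7*(4*sin(v) + 1)*cos(v)/(sin(v) - cos(2*v) - 4)^2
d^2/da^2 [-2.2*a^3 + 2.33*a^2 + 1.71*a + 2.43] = 4.66 - 13.2*a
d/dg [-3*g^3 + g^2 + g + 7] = -9*g^2 + 2*g + 1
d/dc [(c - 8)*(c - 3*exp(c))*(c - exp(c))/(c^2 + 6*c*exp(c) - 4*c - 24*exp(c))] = (-2*(c - 8)*(c - 3*exp(c))*(c - exp(c))*(3*c*exp(c) + c - 9*exp(c) - 2) + ((1 - exp(c))*(c - 8)*(c - 3*exp(c)) - (c - 8)*(c - exp(c))*(3*exp(c) - 1) + (c - 3*exp(c))*(c - exp(c)))*(c^2 + 6*c*exp(c) - 4*c - 24*exp(c)))/(c^2 + 6*c*exp(c) - 4*c - 24*exp(c))^2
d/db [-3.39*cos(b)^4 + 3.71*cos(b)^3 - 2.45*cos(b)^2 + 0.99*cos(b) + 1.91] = (13.56*cos(b)^3 - 11.13*cos(b)^2 + 4.9*cos(b) - 0.99)*sin(b)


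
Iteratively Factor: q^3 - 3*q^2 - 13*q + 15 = (q + 3)*(q^2 - 6*q + 5) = (q - 5)*(q + 3)*(q - 1)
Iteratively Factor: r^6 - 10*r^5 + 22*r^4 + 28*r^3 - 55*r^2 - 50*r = (r + 1)*(r^5 - 11*r^4 + 33*r^3 - 5*r^2 - 50*r) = (r - 2)*(r + 1)*(r^4 - 9*r^3 + 15*r^2 + 25*r) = (r - 5)*(r - 2)*(r + 1)*(r^3 - 4*r^2 - 5*r) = r*(r - 5)*(r - 2)*(r + 1)*(r^2 - 4*r - 5) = r*(r - 5)^2*(r - 2)*(r + 1)*(r + 1)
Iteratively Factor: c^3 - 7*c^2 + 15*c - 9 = (c - 1)*(c^2 - 6*c + 9) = (c - 3)*(c - 1)*(c - 3)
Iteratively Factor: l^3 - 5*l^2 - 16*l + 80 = (l - 5)*(l^2 - 16) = (l - 5)*(l + 4)*(l - 4)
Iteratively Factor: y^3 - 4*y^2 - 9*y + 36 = (y + 3)*(y^2 - 7*y + 12) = (y - 4)*(y + 3)*(y - 3)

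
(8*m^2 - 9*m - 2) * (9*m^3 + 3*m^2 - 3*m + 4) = 72*m^5 - 57*m^4 - 69*m^3 + 53*m^2 - 30*m - 8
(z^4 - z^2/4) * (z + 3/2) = z^5 + 3*z^4/2 - z^3/4 - 3*z^2/8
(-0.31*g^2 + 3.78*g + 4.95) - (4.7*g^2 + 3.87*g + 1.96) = -5.01*g^2 - 0.0900000000000003*g + 2.99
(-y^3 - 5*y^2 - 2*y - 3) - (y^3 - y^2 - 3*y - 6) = -2*y^3 - 4*y^2 + y + 3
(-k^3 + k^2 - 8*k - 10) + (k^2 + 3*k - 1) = -k^3 + 2*k^2 - 5*k - 11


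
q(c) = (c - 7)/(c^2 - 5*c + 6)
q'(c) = (5 - 2*c)*(c - 7)/(c^2 - 5*c + 6)^2 + 1/(c^2 - 5*c + 6) = (c^2 - 5*c - (c - 7)*(2*c - 5) + 6)/(c^2 - 5*c + 6)^2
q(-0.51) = -0.85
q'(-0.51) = -0.47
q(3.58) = -3.73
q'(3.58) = 9.89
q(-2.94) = -0.34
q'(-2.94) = -0.09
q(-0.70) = -0.77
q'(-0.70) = -0.39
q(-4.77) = -0.22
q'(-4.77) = -0.04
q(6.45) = -0.04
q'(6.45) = 0.08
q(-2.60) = -0.37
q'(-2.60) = -0.11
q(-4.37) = -0.24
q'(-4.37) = -0.05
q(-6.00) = -0.18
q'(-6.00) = -0.03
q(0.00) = -1.17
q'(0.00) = -0.81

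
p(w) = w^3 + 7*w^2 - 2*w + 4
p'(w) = 3*w^2 + 14*w - 2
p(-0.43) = 6.07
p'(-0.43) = -7.47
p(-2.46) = 36.39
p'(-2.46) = -18.29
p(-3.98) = 59.80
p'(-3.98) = -10.20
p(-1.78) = 24.10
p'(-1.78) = -17.41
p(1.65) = 24.25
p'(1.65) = 29.27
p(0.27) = 3.99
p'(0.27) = 2.00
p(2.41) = 53.83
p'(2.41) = 49.16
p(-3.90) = 58.95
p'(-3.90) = -10.97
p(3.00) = 88.00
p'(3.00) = 67.00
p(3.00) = 88.00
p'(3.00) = 67.00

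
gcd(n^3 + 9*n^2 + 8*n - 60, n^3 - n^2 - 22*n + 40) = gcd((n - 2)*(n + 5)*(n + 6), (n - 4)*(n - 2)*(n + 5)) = n^2 + 3*n - 10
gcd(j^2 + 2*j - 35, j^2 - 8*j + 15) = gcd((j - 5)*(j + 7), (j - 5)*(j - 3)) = j - 5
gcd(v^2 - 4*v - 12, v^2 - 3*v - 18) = v - 6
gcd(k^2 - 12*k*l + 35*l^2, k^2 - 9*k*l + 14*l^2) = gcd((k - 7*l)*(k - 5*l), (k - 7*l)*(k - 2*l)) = k - 7*l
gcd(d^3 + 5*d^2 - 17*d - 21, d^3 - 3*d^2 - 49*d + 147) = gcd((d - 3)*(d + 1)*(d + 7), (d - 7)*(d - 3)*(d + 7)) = d^2 + 4*d - 21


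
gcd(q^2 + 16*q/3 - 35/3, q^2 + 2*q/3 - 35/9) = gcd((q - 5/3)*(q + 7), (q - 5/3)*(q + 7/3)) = q - 5/3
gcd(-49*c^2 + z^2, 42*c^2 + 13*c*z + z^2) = 7*c + z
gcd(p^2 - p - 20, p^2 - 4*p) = 1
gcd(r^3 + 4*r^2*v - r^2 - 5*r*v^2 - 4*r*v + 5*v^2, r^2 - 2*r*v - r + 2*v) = r - 1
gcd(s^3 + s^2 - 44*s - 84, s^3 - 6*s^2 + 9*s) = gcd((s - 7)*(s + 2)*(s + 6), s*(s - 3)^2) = 1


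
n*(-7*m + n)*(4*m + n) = -28*m^2*n - 3*m*n^2 + n^3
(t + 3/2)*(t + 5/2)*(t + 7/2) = t^3 + 15*t^2/2 + 71*t/4 + 105/8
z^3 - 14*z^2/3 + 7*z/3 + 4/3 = (z - 4)*(z - 1)*(z + 1/3)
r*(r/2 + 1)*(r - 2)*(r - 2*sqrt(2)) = r^4/2 - sqrt(2)*r^3 - 2*r^2 + 4*sqrt(2)*r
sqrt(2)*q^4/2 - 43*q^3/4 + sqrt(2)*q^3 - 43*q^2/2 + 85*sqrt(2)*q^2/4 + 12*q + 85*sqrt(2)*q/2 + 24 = (q/2 + 1)*(q - 8*sqrt(2))*(q - 3*sqrt(2))*(sqrt(2)*q + 1/2)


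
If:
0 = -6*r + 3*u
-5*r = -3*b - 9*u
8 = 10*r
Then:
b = -52/15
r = 4/5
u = 8/5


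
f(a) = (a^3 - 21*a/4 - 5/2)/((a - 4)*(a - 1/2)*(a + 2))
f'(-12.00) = -0.01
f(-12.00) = 0.83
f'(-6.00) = -0.03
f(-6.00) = 0.72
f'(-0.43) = -0.76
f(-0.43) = -0.05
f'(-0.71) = -0.48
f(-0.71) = 0.12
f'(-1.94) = -0.15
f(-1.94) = 0.44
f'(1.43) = -0.95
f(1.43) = 0.86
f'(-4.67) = -0.05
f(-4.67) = 0.67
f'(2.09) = -0.75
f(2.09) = 0.35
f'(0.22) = -7.42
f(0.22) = -1.55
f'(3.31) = -4.12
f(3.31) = -1.59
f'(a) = (3*a^2 - 21/4)/((a - 4)*(a - 1/2)*(a + 2)) - (a^3 - 21*a/4 - 5/2)/((a - 4)*(a - 1/2)*(a + 2)^2) - (a^3 - 21*a/4 - 5/2)/((a - 4)*(a - 1/2)^2*(a + 2)) - (a^3 - 21*a/4 - 5/2)/((a - 4)^2*(a - 1/2)*(a + 2))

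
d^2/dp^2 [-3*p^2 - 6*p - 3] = -6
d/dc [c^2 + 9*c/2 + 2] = 2*c + 9/2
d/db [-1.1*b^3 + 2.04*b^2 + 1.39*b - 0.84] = -3.3*b^2 + 4.08*b + 1.39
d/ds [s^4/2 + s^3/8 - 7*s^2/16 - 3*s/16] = 2*s^3 + 3*s^2/8 - 7*s/8 - 3/16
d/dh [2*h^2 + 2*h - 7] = 4*h + 2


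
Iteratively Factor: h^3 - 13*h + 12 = (h - 3)*(h^2 + 3*h - 4) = (h - 3)*(h + 4)*(h - 1)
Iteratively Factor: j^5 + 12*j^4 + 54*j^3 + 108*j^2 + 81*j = (j + 3)*(j^4 + 9*j^3 + 27*j^2 + 27*j) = (j + 3)^2*(j^3 + 6*j^2 + 9*j) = j*(j + 3)^2*(j^2 + 6*j + 9) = j*(j + 3)^3*(j + 3)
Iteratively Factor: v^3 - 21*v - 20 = (v + 1)*(v^2 - v - 20) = (v - 5)*(v + 1)*(v + 4)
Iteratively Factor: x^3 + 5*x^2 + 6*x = (x + 2)*(x^2 + 3*x) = x*(x + 2)*(x + 3)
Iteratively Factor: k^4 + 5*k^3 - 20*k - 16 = (k + 4)*(k^3 + k^2 - 4*k - 4) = (k - 2)*(k + 4)*(k^2 + 3*k + 2) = (k - 2)*(k + 1)*(k + 4)*(k + 2)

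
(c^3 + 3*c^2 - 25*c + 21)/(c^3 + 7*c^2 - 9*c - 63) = (c - 1)/(c + 3)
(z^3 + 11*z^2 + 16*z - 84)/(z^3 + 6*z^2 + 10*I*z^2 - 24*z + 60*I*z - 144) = (z^2 + 5*z - 14)/(z^2 + 10*I*z - 24)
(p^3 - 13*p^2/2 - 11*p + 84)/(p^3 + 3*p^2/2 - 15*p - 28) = (p - 6)/(p + 2)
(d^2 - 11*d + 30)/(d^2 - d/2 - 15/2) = 2*(-d^2 + 11*d - 30)/(-2*d^2 + d + 15)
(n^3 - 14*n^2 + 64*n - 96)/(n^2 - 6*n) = n - 8 + 16/n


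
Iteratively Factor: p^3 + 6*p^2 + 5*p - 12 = (p + 3)*(p^2 + 3*p - 4) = (p - 1)*(p + 3)*(p + 4)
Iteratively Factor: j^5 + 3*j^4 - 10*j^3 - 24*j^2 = (j - 3)*(j^4 + 6*j^3 + 8*j^2) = j*(j - 3)*(j^3 + 6*j^2 + 8*j) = j*(j - 3)*(j + 4)*(j^2 + 2*j) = j*(j - 3)*(j + 2)*(j + 4)*(j)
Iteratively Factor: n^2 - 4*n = (n - 4)*(n)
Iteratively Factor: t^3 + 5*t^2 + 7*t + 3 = (t + 1)*(t^2 + 4*t + 3) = (t + 1)*(t + 3)*(t + 1)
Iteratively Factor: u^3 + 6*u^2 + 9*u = (u)*(u^2 + 6*u + 9) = u*(u + 3)*(u + 3)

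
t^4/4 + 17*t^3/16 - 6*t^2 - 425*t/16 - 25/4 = (t/4 + 1)*(t - 5)*(t + 1/4)*(t + 5)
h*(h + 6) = h^2 + 6*h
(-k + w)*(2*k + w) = -2*k^2 + k*w + w^2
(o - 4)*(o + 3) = o^2 - o - 12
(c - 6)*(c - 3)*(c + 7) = c^3 - 2*c^2 - 45*c + 126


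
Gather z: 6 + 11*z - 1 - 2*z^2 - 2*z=-2*z^2 + 9*z + 5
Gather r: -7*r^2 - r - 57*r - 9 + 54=-7*r^2 - 58*r + 45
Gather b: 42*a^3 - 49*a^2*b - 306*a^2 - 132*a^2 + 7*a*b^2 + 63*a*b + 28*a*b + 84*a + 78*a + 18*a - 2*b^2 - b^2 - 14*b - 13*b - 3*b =42*a^3 - 438*a^2 + 180*a + b^2*(7*a - 3) + b*(-49*a^2 + 91*a - 30)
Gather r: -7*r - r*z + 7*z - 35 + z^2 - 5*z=r*(-z - 7) + z^2 + 2*z - 35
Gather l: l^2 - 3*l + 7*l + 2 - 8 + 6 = l^2 + 4*l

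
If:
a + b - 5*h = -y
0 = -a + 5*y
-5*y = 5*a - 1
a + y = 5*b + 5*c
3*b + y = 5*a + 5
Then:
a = 1/6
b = 29/15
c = -142/75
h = 32/75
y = 1/30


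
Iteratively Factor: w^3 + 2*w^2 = (w + 2)*(w^2) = w*(w + 2)*(w)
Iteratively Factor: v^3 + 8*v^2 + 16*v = (v + 4)*(v^2 + 4*v) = v*(v + 4)*(v + 4)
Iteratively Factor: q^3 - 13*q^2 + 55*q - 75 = (q - 3)*(q^2 - 10*q + 25) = (q - 5)*(q - 3)*(q - 5)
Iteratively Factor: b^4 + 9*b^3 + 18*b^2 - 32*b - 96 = (b + 4)*(b^3 + 5*b^2 - 2*b - 24) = (b + 4)^2*(b^2 + b - 6) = (b + 3)*(b + 4)^2*(b - 2)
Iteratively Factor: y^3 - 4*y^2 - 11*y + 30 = (y - 5)*(y^2 + y - 6) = (y - 5)*(y - 2)*(y + 3)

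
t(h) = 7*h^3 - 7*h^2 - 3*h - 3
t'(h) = 21*h^2 - 14*h - 3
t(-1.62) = -46.27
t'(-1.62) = 74.79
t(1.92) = 14.98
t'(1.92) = 47.53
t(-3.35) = -334.68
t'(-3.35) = 279.57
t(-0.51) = -4.22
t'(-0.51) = 9.60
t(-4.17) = -619.79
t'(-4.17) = 420.55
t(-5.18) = -1148.23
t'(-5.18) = 633.00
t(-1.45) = -34.71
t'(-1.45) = 61.45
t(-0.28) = -2.86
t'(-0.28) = 2.57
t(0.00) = -3.00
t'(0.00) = -3.00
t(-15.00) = -25158.00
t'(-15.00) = 4932.00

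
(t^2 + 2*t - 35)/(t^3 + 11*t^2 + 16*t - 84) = (t - 5)/(t^2 + 4*t - 12)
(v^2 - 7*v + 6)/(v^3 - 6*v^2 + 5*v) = (v - 6)/(v*(v - 5))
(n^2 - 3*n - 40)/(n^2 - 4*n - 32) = (n + 5)/(n + 4)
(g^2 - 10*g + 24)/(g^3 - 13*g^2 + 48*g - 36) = (g - 4)/(g^2 - 7*g + 6)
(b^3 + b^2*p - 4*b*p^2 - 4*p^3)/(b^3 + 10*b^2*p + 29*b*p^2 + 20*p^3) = (b^2 - 4*p^2)/(b^2 + 9*b*p + 20*p^2)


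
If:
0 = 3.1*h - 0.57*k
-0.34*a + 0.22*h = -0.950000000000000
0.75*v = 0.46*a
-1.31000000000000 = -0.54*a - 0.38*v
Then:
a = 1.69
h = -1.70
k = -9.24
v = 1.04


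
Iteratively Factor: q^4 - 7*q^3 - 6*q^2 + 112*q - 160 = (q + 4)*(q^3 - 11*q^2 + 38*q - 40) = (q - 5)*(q + 4)*(q^2 - 6*q + 8) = (q - 5)*(q - 2)*(q + 4)*(q - 4)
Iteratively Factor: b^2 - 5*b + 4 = (b - 4)*(b - 1)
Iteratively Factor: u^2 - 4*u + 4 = (u - 2)*(u - 2)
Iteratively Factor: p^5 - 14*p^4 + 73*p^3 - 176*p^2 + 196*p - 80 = (p - 1)*(p^4 - 13*p^3 + 60*p^2 - 116*p + 80) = (p - 2)*(p - 1)*(p^3 - 11*p^2 + 38*p - 40) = (p - 5)*(p - 2)*(p - 1)*(p^2 - 6*p + 8) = (p - 5)*(p - 4)*(p - 2)*(p - 1)*(p - 2)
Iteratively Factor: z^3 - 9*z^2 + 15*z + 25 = (z - 5)*(z^2 - 4*z - 5) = (z - 5)*(z + 1)*(z - 5)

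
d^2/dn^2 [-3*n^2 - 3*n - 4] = -6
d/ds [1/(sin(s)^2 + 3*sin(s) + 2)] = -(2*sin(s) + 3)*cos(s)/(sin(s)^2 + 3*sin(s) + 2)^2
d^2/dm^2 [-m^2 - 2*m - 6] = -2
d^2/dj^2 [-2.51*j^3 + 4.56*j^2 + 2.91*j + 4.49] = 9.12 - 15.06*j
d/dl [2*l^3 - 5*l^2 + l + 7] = 6*l^2 - 10*l + 1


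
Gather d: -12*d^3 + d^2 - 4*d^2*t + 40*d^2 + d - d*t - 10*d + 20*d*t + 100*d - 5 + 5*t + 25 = -12*d^3 + d^2*(41 - 4*t) + d*(19*t + 91) + 5*t + 20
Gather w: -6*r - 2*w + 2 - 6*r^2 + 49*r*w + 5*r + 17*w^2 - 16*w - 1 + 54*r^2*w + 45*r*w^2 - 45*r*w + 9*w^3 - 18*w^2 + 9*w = -6*r^2 - r + 9*w^3 + w^2*(45*r - 1) + w*(54*r^2 + 4*r - 9) + 1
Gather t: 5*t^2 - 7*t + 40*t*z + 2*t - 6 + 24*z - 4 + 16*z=5*t^2 + t*(40*z - 5) + 40*z - 10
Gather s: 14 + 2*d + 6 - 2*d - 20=0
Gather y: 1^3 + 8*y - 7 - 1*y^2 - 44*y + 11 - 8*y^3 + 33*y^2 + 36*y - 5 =-8*y^3 + 32*y^2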